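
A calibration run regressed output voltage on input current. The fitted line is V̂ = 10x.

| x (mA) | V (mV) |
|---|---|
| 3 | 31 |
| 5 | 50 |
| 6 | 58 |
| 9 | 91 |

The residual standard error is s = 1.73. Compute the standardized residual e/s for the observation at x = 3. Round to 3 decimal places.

V̂ = 10·3 = 30
e = 31 − 30 = 1
e/s = 1 / 1.73 = 0.578

0.578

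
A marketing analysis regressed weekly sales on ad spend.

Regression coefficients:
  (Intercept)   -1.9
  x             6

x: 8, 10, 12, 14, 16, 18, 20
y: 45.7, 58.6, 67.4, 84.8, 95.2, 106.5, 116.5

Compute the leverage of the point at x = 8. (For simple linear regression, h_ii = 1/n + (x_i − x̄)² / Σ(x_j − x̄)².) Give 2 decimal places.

x̄ = (8 + 10 + 12 + 14 + 16 + 18 + 20)/7 = 14
Σ(x − x̄)² = 36 + 16 + 4 + 0 + 4 + 16 + 36 = 112
h = 1/7 + (-6)²/112 = 0.142857 + 0.321429 = 0.46

h = 0.46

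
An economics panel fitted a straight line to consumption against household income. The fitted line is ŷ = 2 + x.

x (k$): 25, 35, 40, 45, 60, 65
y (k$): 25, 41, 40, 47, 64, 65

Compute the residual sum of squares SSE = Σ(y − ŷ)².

SSE = 32

x=25: ŷ = 2 + 25 = 27; r = 25 − 27 = -2
x=35: ŷ = 2 + 35 = 37; r = 41 − 37 = 4
x=40: ŷ = 2 + 40 = 42; r = 40 − 42 = -2
x=45: ŷ = 2 + 45 = 47; r = 47 − 47 = 0
x=60: ŷ = 2 + 60 = 62; r = 64 − 62 = 2
x=65: ŷ = 2 + 65 = 67; r = 65 − 67 = -2
SSE = 4 + 16 + 4 + 0 + 4 + 4 = 32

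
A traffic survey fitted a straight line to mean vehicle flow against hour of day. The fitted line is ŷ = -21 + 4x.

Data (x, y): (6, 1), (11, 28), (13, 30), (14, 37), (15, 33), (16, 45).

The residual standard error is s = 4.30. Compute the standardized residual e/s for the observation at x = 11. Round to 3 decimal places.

1.163

ŷ = -21 + 4·11 = 23
e = 28 − 23 = 5
e/s = 5 / 4.30 = 1.163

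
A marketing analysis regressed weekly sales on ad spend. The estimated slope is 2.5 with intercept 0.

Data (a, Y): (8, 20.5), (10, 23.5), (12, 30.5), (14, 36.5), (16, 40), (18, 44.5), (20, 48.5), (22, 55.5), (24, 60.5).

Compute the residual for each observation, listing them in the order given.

0.5, -1.5, 0.5, 1.5, 0, -0.5, -1.5, 0.5, 0.5

a=8: Ŷ = 2.5·8 = 20; e = 20.5 − 20 = 0.5
a=10: Ŷ = 2.5·10 = 25; e = 23.5 − 25 = -1.5
a=12: Ŷ = 2.5·12 = 30; e = 30.5 − 30 = 0.5
a=14: Ŷ = 2.5·14 = 35; e = 36.5 − 35 = 1.5
a=16: Ŷ = 2.5·16 = 40; e = 40 − 40 = 0
a=18: Ŷ = 2.5·18 = 45; e = 44.5 − 45 = -0.5
a=20: Ŷ = 2.5·20 = 50; e = 48.5 − 50 = -1.5
a=22: Ŷ = 2.5·22 = 55; e = 55.5 − 55 = 0.5
a=24: Ŷ = 2.5·24 = 60; e = 60.5 − 60 = 0.5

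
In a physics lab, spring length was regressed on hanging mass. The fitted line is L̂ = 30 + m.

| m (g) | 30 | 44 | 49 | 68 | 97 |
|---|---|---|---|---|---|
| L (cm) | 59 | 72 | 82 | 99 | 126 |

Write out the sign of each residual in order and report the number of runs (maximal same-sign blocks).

m=30: L̂ = 30 + 30 = 60; r = 59 − 60 = -1
m=44: L̂ = 30 + 44 = 74; r = 72 − 74 = -2
m=49: L̂ = 30 + 49 = 79; r = 82 − 79 = 3
m=68: L̂ = 30 + 68 = 98; r = 99 − 98 = 1
m=97: L̂ = 30 + 97 = 127; r = 126 − 127 = -1
Signs: − − + + −
Runs: −×2, +×2, −×1 → 3

3 runs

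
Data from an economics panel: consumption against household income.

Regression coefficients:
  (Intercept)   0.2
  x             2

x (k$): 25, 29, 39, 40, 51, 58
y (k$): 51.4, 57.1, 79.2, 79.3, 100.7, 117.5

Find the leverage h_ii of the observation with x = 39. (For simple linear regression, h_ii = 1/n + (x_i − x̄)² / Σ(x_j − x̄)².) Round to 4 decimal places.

h = 0.1689

x̄ = (25 + 29 + 39 + 40 + 51 + 58)/6 = 40.3333
Σ(x − x̄)² = 235.111 + 128.444 + 1.77778 + 0.111111 + 113.778 + 312.111 = 791.333
h = 1/6 + (-1.33333)²/791.333 = 0.166667 + 0.00224656 = 0.1689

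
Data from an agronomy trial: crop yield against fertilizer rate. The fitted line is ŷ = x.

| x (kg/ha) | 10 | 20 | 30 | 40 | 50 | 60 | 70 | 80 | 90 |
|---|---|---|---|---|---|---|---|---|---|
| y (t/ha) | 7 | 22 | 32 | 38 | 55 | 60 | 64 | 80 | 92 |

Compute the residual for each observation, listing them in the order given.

-3, 2, 2, -2, 5, 0, -6, 0, 2

x=10: ŷ = 10 = 10; r = 7 − 10 = -3
x=20: ŷ = 20 = 20; r = 22 − 20 = 2
x=30: ŷ = 30 = 30; r = 32 − 30 = 2
x=40: ŷ = 40 = 40; r = 38 − 40 = -2
x=50: ŷ = 50 = 50; r = 55 − 50 = 5
x=60: ŷ = 60 = 60; r = 60 − 60 = 0
x=70: ŷ = 70 = 70; r = 64 − 70 = -6
x=80: ŷ = 80 = 80; r = 80 − 80 = 0
x=90: ŷ = 90 = 90; r = 92 − 90 = 2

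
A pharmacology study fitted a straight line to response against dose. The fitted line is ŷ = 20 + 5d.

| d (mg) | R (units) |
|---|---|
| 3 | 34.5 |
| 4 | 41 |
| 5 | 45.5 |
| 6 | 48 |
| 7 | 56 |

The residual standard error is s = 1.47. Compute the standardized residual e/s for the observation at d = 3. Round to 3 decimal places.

ŷ = 20 + 5·3 = 35
e = 34.5 − 35 = -0.5
e/s = -0.5 / 1.47 = -0.340

-0.340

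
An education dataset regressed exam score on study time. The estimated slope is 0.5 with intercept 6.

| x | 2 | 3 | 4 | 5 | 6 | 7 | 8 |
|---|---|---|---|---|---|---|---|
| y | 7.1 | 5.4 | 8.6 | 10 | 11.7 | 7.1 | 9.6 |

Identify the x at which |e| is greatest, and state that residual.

x = 6, e = 2.7

x=2: ŷ = 6 + 0.5·2 = 7; e = 7.1 − 7 = 0.1
x=3: ŷ = 6 + 0.5·3 = 7.5; e = 5.4 − 7.5 = -2.1
x=4: ŷ = 6 + 0.5·4 = 8; e = 8.6 − 8 = 0.6
x=5: ŷ = 6 + 0.5·5 = 8.5; e = 10 − 8.5 = 1.5
x=6: ŷ = 6 + 0.5·6 = 9; e = 11.7 − 9 = 2.7
x=7: ŷ = 6 + 0.5·7 = 9.5; e = 7.1 − 9.5 = -2.4
x=8: ŷ = 6 + 0.5·8 = 10; e = 9.6 − 10 = -0.4
Largest |e| is 2.7 at x = 6, residual 2.7.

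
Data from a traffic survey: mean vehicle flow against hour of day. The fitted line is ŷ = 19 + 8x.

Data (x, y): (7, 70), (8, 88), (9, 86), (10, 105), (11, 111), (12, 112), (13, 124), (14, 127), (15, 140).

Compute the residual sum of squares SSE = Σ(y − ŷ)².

SSE = 154

x=7: ŷ = 19 + 8·7 = 75; r = 70 − 75 = -5
x=8: ŷ = 19 + 8·8 = 83; r = 88 − 83 = 5
x=9: ŷ = 19 + 8·9 = 91; r = 86 − 91 = -5
x=10: ŷ = 19 + 8·10 = 99; r = 105 − 99 = 6
x=11: ŷ = 19 + 8·11 = 107; r = 111 − 107 = 4
x=12: ŷ = 19 + 8·12 = 115; r = 112 − 115 = -3
x=13: ŷ = 19 + 8·13 = 123; r = 124 − 123 = 1
x=14: ŷ = 19 + 8·14 = 131; r = 127 − 131 = -4
x=15: ŷ = 19 + 8·15 = 139; r = 140 − 139 = 1
SSE = 25 + 25 + 25 + 36 + 16 + 9 + 1 + 16 + 1 = 154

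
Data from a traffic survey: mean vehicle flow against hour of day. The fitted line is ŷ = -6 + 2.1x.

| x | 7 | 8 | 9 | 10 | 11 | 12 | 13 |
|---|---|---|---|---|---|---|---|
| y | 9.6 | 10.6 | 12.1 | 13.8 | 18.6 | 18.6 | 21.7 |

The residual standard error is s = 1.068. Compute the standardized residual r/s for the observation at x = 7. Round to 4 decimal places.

ŷ = -6 + 2.1·7 = 8.7
r = 9.6 − 8.7 = 0.9
r/s = 0.9 / 1.068 = 0.8427

0.8427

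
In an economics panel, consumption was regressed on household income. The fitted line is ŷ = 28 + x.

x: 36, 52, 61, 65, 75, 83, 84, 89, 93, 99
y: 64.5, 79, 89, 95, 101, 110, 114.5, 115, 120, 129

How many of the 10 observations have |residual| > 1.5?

x=36: ŷ = 28 + 36 = 64; r = 64.5 − 64 = 0.5
x=52: ŷ = 28 + 52 = 80; r = 79 − 80 = -1
x=61: ŷ = 28 + 61 = 89; r = 89 − 89 = 0
x=65: ŷ = 28 + 65 = 93; r = 95 − 93 = 2
x=75: ŷ = 28 + 75 = 103; r = 101 − 103 = -2
x=83: ŷ = 28 + 83 = 111; r = 110 − 111 = -1
x=84: ŷ = 28 + 84 = 112; r = 114.5 − 112 = 2.5
x=89: ŷ = 28 + 89 = 117; r = 115 − 117 = -2
x=93: ŷ = 28 + 93 = 121; r = 120 − 121 = -1
x=99: ŷ = 28 + 99 = 127; r = 129 − 127 = 2
|r| > 1.5: x=65 (|r|=2), x=75 (|r|=2), x=84 (|r|=2.5), x=89 (|r|=2), x=99 (|r|=2) → 5

5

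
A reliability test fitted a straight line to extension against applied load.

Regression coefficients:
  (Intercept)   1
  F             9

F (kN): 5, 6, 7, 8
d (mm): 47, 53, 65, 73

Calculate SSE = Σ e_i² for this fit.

F=5: ŷ = 1 + 9·5 = 46; e = 47 − 46 = 1
F=6: ŷ = 1 + 9·6 = 55; e = 53 − 55 = -2
F=7: ŷ = 1 + 9·7 = 64; e = 65 − 64 = 1
F=8: ŷ = 1 + 9·8 = 73; e = 73 − 73 = 0
SSE = 1 + 4 + 1 + 0 = 6

SSE = 6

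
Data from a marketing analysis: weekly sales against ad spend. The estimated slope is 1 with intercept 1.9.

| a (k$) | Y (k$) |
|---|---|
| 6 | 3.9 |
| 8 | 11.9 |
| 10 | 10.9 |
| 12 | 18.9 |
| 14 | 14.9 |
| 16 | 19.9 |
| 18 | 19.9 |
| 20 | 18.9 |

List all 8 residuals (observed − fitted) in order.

a=6: Ŷ = 1.9 + 6 = 7.9; e = 3.9 − 7.9 = -4
a=8: Ŷ = 1.9 + 8 = 9.9; e = 11.9 − 9.9 = 2
a=10: Ŷ = 1.9 + 10 = 11.9; e = 10.9 − 11.9 = -1
a=12: Ŷ = 1.9 + 12 = 13.9; e = 18.9 − 13.9 = 5
a=14: Ŷ = 1.9 + 14 = 15.9; e = 14.9 − 15.9 = -1
a=16: Ŷ = 1.9 + 16 = 17.9; e = 19.9 − 17.9 = 2
a=18: Ŷ = 1.9 + 18 = 19.9; e = 19.9 − 19.9 = 0
a=20: Ŷ = 1.9 + 20 = 21.9; e = 18.9 − 21.9 = -3

-4, 2, -1, 5, -1, 2, 0, -3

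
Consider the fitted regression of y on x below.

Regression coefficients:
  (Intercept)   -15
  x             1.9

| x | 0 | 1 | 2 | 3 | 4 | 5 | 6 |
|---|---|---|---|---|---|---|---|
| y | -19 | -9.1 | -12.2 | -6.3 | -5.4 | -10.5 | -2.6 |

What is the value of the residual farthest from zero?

x=0: ŷ = -15 + 1.9·0 = -15; r = -19 − (-15) = -4
x=1: ŷ = -15 + 1.9·1 = -13.1; r = -9.1 − (-13.1) = 4
x=2: ŷ = -15 + 1.9·2 = -11.2; r = -12.2 − (-11.2) = -1
x=3: ŷ = -15 + 1.9·3 = -9.3; r = -6.3 − (-9.3) = 3
x=4: ŷ = -15 + 1.9·4 = -7.4; r = -5.4 − (-7.4) = 2
x=5: ŷ = -15 + 1.9·5 = -5.5; r = -10.5 − (-5.5) = -5
x=6: ŷ = -15 + 1.9·6 = -3.6; r = -2.6 − (-3.6) = 1
Largest |r| is 5 at x = 5, residual -5.

r = -5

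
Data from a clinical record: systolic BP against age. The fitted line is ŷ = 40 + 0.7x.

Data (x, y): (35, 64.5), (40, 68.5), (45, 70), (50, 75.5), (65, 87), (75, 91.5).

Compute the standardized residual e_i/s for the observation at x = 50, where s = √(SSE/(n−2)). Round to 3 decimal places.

x=35: ŷ = 40 + 0.7·35 = 64.5; e = 64.5 − 64.5 = 0
x=40: ŷ = 40 + 0.7·40 = 68; e = 68.5 − 68 = 0.5
x=45: ŷ = 40 + 0.7·45 = 71.5; e = 70 − 71.5 = -1.5
x=50: ŷ = 40 + 0.7·50 = 75; e = 75.5 − 75 = 0.5
x=65: ŷ = 40 + 0.7·65 = 85.5; e = 87 − 85.5 = 1.5
x=75: ŷ = 40 + 0.7·75 = 92.5; e = 91.5 − 92.5 = -1
SSE = 0 + 0.25 + 2.25 + 0.25 + 2.25 + 1 = 6
s = √(6/4) = 1.22474
e/s = 0.5 / 1.22474 = 0.408

0.408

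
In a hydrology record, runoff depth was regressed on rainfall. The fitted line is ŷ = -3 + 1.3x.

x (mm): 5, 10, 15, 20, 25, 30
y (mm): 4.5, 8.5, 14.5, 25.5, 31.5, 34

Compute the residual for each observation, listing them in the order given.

1, -1.5, -2, 2.5, 2, -2

x=5: ŷ = -3 + 1.3·5 = 3.5; e = 4.5 − 3.5 = 1
x=10: ŷ = -3 + 1.3·10 = 10; e = 8.5 − 10 = -1.5
x=15: ŷ = -3 + 1.3·15 = 16.5; e = 14.5 − 16.5 = -2
x=20: ŷ = -3 + 1.3·20 = 23; e = 25.5 − 23 = 2.5
x=25: ŷ = -3 + 1.3·25 = 29.5; e = 31.5 − 29.5 = 2
x=30: ŷ = -3 + 1.3·30 = 36; e = 34 − 36 = -2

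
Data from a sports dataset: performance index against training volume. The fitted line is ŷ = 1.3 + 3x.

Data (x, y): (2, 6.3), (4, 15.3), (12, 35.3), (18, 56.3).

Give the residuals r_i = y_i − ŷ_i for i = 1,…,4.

x=2: ŷ = 1.3 + 3·2 = 7.3; r = 6.3 − 7.3 = -1
x=4: ŷ = 1.3 + 3·4 = 13.3; r = 15.3 − 13.3 = 2
x=12: ŷ = 1.3 + 3·12 = 37.3; r = 35.3 − 37.3 = -2
x=18: ŷ = 1.3 + 3·18 = 55.3; r = 56.3 − 55.3 = 1

-1, 2, -2, 1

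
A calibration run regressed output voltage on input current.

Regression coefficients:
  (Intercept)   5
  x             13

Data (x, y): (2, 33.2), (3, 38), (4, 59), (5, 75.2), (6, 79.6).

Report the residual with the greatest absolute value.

e = -6

x=2: ŷ = 5 + 13·2 = 31; e = 33.2 − 31 = 2.2
x=3: ŷ = 5 + 13·3 = 44; e = 38 − 44 = -6
x=4: ŷ = 5 + 13·4 = 57; e = 59 − 57 = 2
x=5: ŷ = 5 + 13·5 = 70; e = 75.2 − 70 = 5.2
x=6: ŷ = 5 + 13·6 = 83; e = 79.6 − 83 = -3.4
Largest |e| is 6 at x = 3, residual -6.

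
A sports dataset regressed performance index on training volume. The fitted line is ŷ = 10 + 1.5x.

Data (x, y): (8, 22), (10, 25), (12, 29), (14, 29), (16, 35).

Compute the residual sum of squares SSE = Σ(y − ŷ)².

SSE = 6

x=8: ŷ = 10 + 1.5·8 = 22; e = 22 − 22 = 0
x=10: ŷ = 10 + 1.5·10 = 25; e = 25 − 25 = 0
x=12: ŷ = 10 + 1.5·12 = 28; e = 29 − 28 = 1
x=14: ŷ = 10 + 1.5·14 = 31; e = 29 − 31 = -2
x=16: ŷ = 10 + 1.5·16 = 34; e = 35 − 34 = 1
SSE = 0 + 0 + 1 + 4 + 1 = 6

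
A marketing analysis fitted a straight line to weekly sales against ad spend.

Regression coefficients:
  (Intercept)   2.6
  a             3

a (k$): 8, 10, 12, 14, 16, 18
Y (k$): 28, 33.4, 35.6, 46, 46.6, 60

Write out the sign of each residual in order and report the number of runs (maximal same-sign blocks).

5 runs

a=8: Ŷ = 2.6 + 3·8 = 26.6; r = 28 − 26.6 = 1.4
a=10: Ŷ = 2.6 + 3·10 = 32.6; r = 33.4 − 32.6 = 0.8
a=12: Ŷ = 2.6 + 3·12 = 38.6; r = 35.6 − 38.6 = -3
a=14: Ŷ = 2.6 + 3·14 = 44.6; r = 46 − 44.6 = 1.4
a=16: Ŷ = 2.6 + 3·16 = 50.6; r = 46.6 − 50.6 = -4
a=18: Ŷ = 2.6 + 3·18 = 56.6; r = 60 − 56.6 = 3.4
Signs: + + − + − +
Runs: +×2, −×1, +×1, −×1, +×1 → 5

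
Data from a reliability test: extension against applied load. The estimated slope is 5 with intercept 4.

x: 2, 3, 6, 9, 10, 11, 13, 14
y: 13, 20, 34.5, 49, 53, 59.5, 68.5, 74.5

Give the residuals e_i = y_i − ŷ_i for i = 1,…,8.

-1, 1, 0.5, 0, -1, 0.5, -0.5, 0.5

x=2: ŷ = 4 + 5·2 = 14; e = 13 − 14 = -1
x=3: ŷ = 4 + 5·3 = 19; e = 20 − 19 = 1
x=6: ŷ = 4 + 5·6 = 34; e = 34.5 − 34 = 0.5
x=9: ŷ = 4 + 5·9 = 49; e = 49 − 49 = 0
x=10: ŷ = 4 + 5·10 = 54; e = 53 − 54 = -1
x=11: ŷ = 4 + 5·11 = 59; e = 59.5 − 59 = 0.5
x=13: ŷ = 4 + 5·13 = 69; e = 68.5 − 69 = -0.5
x=14: ŷ = 4 + 5·14 = 74; e = 74.5 − 74 = 0.5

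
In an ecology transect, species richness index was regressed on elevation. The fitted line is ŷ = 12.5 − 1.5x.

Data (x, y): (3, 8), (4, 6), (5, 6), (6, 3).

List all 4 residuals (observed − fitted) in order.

x=3: ŷ = 12.5 − 1.5·3 = 8; r = 8 − 8 = 0
x=4: ŷ = 12.5 − 1.5·4 = 6.5; r = 6 − 6.5 = -0.5
x=5: ŷ = 12.5 − 1.5·5 = 5; r = 6 − 5 = 1
x=6: ŷ = 12.5 − 1.5·6 = 3.5; r = 3 − 3.5 = -0.5

0, -0.5, 1, -0.5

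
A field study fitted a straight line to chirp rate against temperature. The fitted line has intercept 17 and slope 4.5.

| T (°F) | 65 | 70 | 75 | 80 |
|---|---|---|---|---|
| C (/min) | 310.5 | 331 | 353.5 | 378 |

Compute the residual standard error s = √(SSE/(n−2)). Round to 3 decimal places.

s = 1.414

T=65: Ĉ = 17 + 4.5·65 = 309.5; r = 310.5 − 309.5 = 1
T=70: Ĉ = 17 + 4.5·70 = 332; r = 331 − 332 = -1
T=75: Ĉ = 17 + 4.5·75 = 354.5; r = 353.5 − 354.5 = -1
T=80: Ĉ = 17 + 4.5·80 = 377; r = 378 − 377 = 1
SSE = 1 + 1 + 1 + 1 = 4
s = √(4/2) = √2 ≈ 1.414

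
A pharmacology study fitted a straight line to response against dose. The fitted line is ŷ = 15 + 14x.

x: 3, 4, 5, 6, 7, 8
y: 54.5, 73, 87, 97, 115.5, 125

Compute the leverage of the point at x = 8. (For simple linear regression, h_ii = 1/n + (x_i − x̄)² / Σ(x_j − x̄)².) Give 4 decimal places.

h = 0.5238

x̄ = (3 + 4 + 5 + 6 + 7 + 8)/6 = 5.5
Σ(x − x̄)² = 6.25 + 2.25 + 0.25 + 0.25 + 2.25 + 6.25 = 17.5
h = 1/6 + (2.5)²/17.5 = 0.166667 + 0.357143 = 0.5238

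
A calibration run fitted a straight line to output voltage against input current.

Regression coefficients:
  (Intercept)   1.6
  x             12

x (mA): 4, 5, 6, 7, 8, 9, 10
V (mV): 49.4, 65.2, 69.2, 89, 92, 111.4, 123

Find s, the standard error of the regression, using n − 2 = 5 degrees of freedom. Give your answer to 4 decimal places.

x=4: ŷ = 1.6 + 12·4 = 49.6; r = 49.4 − 49.6 = -0.2
x=5: ŷ = 1.6 + 12·5 = 61.6; r = 65.2 − 61.6 = 3.6
x=6: ŷ = 1.6 + 12·6 = 73.6; r = 69.2 − 73.6 = -4.4
x=7: ŷ = 1.6 + 12·7 = 85.6; r = 89 − 85.6 = 3.4
x=8: ŷ = 1.6 + 12·8 = 97.6; r = 92 − 97.6 = -5.6
x=9: ŷ = 1.6 + 12·9 = 109.6; r = 111.4 − 109.6 = 1.8
x=10: ŷ = 1.6 + 12·10 = 121.6; r = 123 − 121.6 = 1.4
SSE = 0.04 + 12.96 + 19.36 + 11.56 + 31.36 + 3.24 + 1.96 = 80.48
s = √(80.48/5) = √16.096 ≈ 4.0120

s = 4.0120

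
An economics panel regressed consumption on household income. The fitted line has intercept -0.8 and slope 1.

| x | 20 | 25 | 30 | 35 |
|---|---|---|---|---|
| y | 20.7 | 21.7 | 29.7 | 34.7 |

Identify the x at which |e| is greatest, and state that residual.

x=20: ŷ = -0.8 + 20 = 19.2; e = 20.7 − 19.2 = 1.5
x=25: ŷ = -0.8 + 25 = 24.2; e = 21.7 − 24.2 = -2.5
x=30: ŷ = -0.8 + 30 = 29.2; e = 29.7 − 29.2 = 0.5
x=35: ŷ = -0.8 + 35 = 34.2; e = 34.7 − 34.2 = 0.5
Largest |e| is 2.5 at x = 25, residual -2.5.

x = 25, e = -2.5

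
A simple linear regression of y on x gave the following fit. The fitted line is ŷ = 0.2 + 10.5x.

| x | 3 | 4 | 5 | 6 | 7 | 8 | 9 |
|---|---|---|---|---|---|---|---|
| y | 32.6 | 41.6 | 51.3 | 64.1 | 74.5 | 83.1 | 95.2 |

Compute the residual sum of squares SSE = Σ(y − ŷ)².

x=3: ŷ = 0.2 + 10.5·3 = 31.7; e = 32.6 − 31.7 = 0.9
x=4: ŷ = 0.2 + 10.5·4 = 42.2; e = 41.6 − 42.2 = -0.6
x=5: ŷ = 0.2 + 10.5·5 = 52.7; e = 51.3 − 52.7 = -1.4
x=6: ŷ = 0.2 + 10.5·6 = 63.2; e = 64.1 − 63.2 = 0.9
x=7: ŷ = 0.2 + 10.5·7 = 73.7; e = 74.5 − 73.7 = 0.8
x=8: ŷ = 0.2 + 10.5·8 = 84.2; e = 83.1 − 84.2 = -1.1
x=9: ŷ = 0.2 + 10.5·9 = 94.7; e = 95.2 − 94.7 = 0.5
SSE = 0.81 + 0.36 + 1.96 + 0.81 + 0.64 + 1.21 + 0.25 = 6.04

SSE = 6.04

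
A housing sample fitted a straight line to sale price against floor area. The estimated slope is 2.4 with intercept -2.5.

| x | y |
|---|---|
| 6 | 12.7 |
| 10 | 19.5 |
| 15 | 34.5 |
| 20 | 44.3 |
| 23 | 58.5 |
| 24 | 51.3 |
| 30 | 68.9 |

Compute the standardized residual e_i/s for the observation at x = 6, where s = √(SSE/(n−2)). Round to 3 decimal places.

0.240

x=6: ŷ = -2.5 + 2.4·6 = 11.9; e = 12.7 − 11.9 = 0.8
x=10: ŷ = -2.5 + 2.4·10 = 21.5; e = 19.5 − 21.5 = -2
x=15: ŷ = -2.5 + 2.4·15 = 33.5; e = 34.5 − 33.5 = 1
x=20: ŷ = -2.5 + 2.4·20 = 45.5; e = 44.3 − 45.5 = -1.2
x=23: ŷ = -2.5 + 2.4·23 = 52.7; e = 58.5 − 52.7 = 5.8
x=24: ŷ = -2.5 + 2.4·24 = 55.1; e = 51.3 − 55.1 = -3.8
x=30: ŷ = -2.5 + 2.4·30 = 69.5; e = 68.9 − 69.5 = -0.6
SSE = 0.64 + 4 + 1 + 1.44 + 33.64 + 14.44 + 0.36 = 55.52
s = √(55.52/5) = 3.33227
e/s = 0.8 / 3.33227 = 0.240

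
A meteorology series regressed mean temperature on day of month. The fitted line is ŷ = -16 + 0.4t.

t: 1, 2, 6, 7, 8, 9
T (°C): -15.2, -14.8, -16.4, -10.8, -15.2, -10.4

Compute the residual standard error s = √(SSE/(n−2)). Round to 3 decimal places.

s = 2.433

t=1: ŷ = -16 + 0.4·1 = -15.6; r = -15.2 − (-15.6) = 0.4
t=2: ŷ = -16 + 0.4·2 = -15.2; r = -14.8 − (-15.2) = 0.4
t=6: ŷ = -16 + 0.4·6 = -13.6; r = -16.4 − (-13.6) = -2.8
t=7: ŷ = -16 + 0.4·7 = -13.2; r = -10.8 − (-13.2) = 2.4
t=8: ŷ = -16 + 0.4·8 = -12.8; r = -15.2 − (-12.8) = -2.4
t=9: ŷ = -16 + 0.4·9 = -12.4; r = -10.4 − (-12.4) = 2
SSE = 0.16 + 0.16 + 7.84 + 5.76 + 5.76 + 4 = 23.68
s = √(23.68/4) = √5.92 ≈ 2.433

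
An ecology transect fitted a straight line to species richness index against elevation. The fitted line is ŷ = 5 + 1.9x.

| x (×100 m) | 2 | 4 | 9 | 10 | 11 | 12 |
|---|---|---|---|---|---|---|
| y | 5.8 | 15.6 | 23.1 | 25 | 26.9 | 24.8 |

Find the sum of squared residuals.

SSE = 30

x=2: ŷ = 5 + 1.9·2 = 8.8; r = 5.8 − 8.8 = -3
x=4: ŷ = 5 + 1.9·4 = 12.6; r = 15.6 − 12.6 = 3
x=9: ŷ = 5 + 1.9·9 = 22.1; r = 23.1 − 22.1 = 1
x=10: ŷ = 5 + 1.9·10 = 24; r = 25 − 24 = 1
x=11: ŷ = 5 + 1.9·11 = 25.9; r = 26.9 − 25.9 = 1
x=12: ŷ = 5 + 1.9·12 = 27.8; r = 24.8 − 27.8 = -3
SSE = 9 + 9 + 1 + 1 + 1 + 9 = 30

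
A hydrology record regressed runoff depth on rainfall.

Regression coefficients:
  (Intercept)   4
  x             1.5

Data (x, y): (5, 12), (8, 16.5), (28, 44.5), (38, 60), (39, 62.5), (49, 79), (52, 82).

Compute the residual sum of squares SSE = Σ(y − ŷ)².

x=5: ŷ = 4 + 1.5·5 = 11.5; r = 12 − 11.5 = 0.5
x=8: ŷ = 4 + 1.5·8 = 16; r = 16.5 − 16 = 0.5
x=28: ŷ = 4 + 1.5·28 = 46; r = 44.5 − 46 = -1.5
x=38: ŷ = 4 + 1.5·38 = 61; r = 60 − 61 = -1
x=39: ŷ = 4 + 1.5·39 = 62.5; r = 62.5 − 62.5 = 0
x=49: ŷ = 4 + 1.5·49 = 77.5; r = 79 − 77.5 = 1.5
x=52: ŷ = 4 + 1.5·52 = 82; r = 82 − 82 = 0
SSE = 0.25 + 0.25 + 2.25 + 1 + 0 + 2.25 + 0 = 6

SSE = 6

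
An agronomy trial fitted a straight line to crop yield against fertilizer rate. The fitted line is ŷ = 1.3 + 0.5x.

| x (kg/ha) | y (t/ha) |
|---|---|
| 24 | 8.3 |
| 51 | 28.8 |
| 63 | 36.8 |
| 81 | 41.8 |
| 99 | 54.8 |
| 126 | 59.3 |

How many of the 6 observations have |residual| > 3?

x=24: ŷ = 1.3 + 0.5·24 = 13.3; r = 8.3 − 13.3 = -5
x=51: ŷ = 1.3 + 0.5·51 = 26.8; r = 28.8 − 26.8 = 2
x=63: ŷ = 1.3 + 0.5·63 = 32.8; r = 36.8 − 32.8 = 4
x=81: ŷ = 1.3 + 0.5·81 = 41.8; r = 41.8 − 41.8 = 0
x=99: ŷ = 1.3 + 0.5·99 = 50.8; r = 54.8 − 50.8 = 4
x=126: ŷ = 1.3 + 0.5·126 = 64.3; r = 59.3 − 64.3 = -5
|r| > 3: x=24 (|r|=5), x=63 (|r|=4), x=99 (|r|=4), x=126 (|r|=5) → 4

4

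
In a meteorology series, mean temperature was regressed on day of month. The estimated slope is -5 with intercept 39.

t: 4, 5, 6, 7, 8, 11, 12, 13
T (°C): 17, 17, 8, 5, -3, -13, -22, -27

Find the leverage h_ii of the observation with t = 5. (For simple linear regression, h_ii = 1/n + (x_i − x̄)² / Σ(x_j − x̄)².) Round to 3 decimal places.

h = 0.258

t̄ = (4 + 5 + 6 + 7 + 8 + 11 + 12 + 13)/8 = 8.25
Σ(t − t̄)² = 18.0625 + 10.5625 + 5.0625 + 1.5625 + 0.0625 + 7.5625 + 14.0625 + 22.5625 = 79.5
h = 1/8 + (-3.25)²/79.5 = 0.125 + 0.132862 = 0.258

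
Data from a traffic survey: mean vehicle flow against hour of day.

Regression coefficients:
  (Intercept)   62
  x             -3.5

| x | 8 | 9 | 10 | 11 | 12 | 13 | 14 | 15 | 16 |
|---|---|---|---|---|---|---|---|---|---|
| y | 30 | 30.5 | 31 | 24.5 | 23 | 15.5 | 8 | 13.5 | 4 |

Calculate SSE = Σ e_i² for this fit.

x=8: ŷ = 62 − 3.5·8 = 34; e = 30 − 34 = -4
x=9: ŷ = 62 − 3.5·9 = 30.5; e = 30.5 − 30.5 = 0
x=10: ŷ = 62 − 3.5·10 = 27; e = 31 − 27 = 4
x=11: ŷ = 62 − 3.5·11 = 23.5; e = 24.5 − 23.5 = 1
x=12: ŷ = 62 − 3.5·12 = 20; e = 23 − 20 = 3
x=13: ŷ = 62 − 3.5·13 = 16.5; e = 15.5 − 16.5 = -1
x=14: ŷ = 62 − 3.5·14 = 13; e = 8 − 13 = -5
x=15: ŷ = 62 − 3.5·15 = 9.5; e = 13.5 − 9.5 = 4
x=16: ŷ = 62 − 3.5·16 = 6; e = 4 − 6 = -2
SSE = 16 + 0 + 16 + 1 + 9 + 1 + 25 + 16 + 4 = 88

SSE = 88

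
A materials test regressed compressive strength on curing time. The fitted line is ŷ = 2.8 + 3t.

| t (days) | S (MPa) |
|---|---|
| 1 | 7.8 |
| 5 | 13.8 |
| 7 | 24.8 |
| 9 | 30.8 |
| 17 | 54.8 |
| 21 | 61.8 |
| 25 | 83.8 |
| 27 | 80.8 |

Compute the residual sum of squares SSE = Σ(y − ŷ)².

t=1: ŷ = 2.8 + 3·1 = 5.8; r = 7.8 − 5.8 = 2
t=5: ŷ = 2.8 + 3·5 = 17.8; r = 13.8 − 17.8 = -4
t=7: ŷ = 2.8 + 3·7 = 23.8; r = 24.8 − 23.8 = 1
t=9: ŷ = 2.8 + 3·9 = 29.8; r = 30.8 − 29.8 = 1
t=17: ŷ = 2.8 + 3·17 = 53.8; r = 54.8 − 53.8 = 1
t=21: ŷ = 2.8 + 3·21 = 65.8; r = 61.8 − 65.8 = -4
t=25: ŷ = 2.8 + 3·25 = 77.8; r = 83.8 − 77.8 = 6
t=27: ŷ = 2.8 + 3·27 = 83.8; r = 80.8 − 83.8 = -3
SSE = 4 + 16 + 1 + 1 + 1 + 16 + 36 + 9 = 84

SSE = 84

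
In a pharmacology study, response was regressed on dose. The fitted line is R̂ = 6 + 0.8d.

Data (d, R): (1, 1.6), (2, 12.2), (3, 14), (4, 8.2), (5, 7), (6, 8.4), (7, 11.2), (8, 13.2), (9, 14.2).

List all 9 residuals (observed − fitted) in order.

d=1: R̂ = 6 + 0.8·1 = 6.8; e = 1.6 − 6.8 = -5.2
d=2: R̂ = 6 + 0.8·2 = 7.6; e = 12.2 − 7.6 = 4.6
d=3: R̂ = 6 + 0.8·3 = 8.4; e = 14 − 8.4 = 5.6
d=4: R̂ = 6 + 0.8·4 = 9.2; e = 8.2 − 9.2 = -1
d=5: R̂ = 6 + 0.8·5 = 10; e = 7 − 10 = -3
d=6: R̂ = 6 + 0.8·6 = 10.8; e = 8.4 − 10.8 = -2.4
d=7: R̂ = 6 + 0.8·7 = 11.6; e = 11.2 − 11.6 = -0.4
d=8: R̂ = 6 + 0.8·8 = 12.4; e = 13.2 − 12.4 = 0.8
d=9: R̂ = 6 + 0.8·9 = 13.2; e = 14.2 − 13.2 = 1

-5.2, 4.6, 5.6, -1, -3, -2.4, -0.4, 0.8, 1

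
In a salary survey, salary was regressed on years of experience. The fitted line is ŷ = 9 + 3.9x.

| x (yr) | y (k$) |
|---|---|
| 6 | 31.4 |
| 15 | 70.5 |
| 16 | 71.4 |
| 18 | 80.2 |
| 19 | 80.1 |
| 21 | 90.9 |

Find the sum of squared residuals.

SSE = 20

x=6: ŷ = 9 + 3.9·6 = 32.4; e = 31.4 − 32.4 = -1
x=15: ŷ = 9 + 3.9·15 = 67.5; e = 70.5 − 67.5 = 3
x=16: ŷ = 9 + 3.9·16 = 71.4; e = 71.4 − 71.4 = 0
x=18: ŷ = 9 + 3.9·18 = 79.2; e = 80.2 − 79.2 = 1
x=19: ŷ = 9 + 3.9·19 = 83.1; e = 80.1 − 83.1 = -3
x=21: ŷ = 9 + 3.9·21 = 90.9; e = 90.9 − 90.9 = 0
SSE = 1 + 9 + 0 + 1 + 9 + 0 = 20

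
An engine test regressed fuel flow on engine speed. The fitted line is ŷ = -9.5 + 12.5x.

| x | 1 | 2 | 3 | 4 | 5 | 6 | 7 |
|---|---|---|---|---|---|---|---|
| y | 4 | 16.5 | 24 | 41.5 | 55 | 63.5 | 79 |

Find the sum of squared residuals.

x=1: ŷ = -9.5 + 12.5·1 = 3; r = 4 − 3 = 1
x=2: ŷ = -9.5 + 12.5·2 = 15.5; r = 16.5 − 15.5 = 1
x=3: ŷ = -9.5 + 12.5·3 = 28; r = 24 − 28 = -4
x=4: ŷ = -9.5 + 12.5·4 = 40.5; r = 41.5 − 40.5 = 1
x=5: ŷ = -9.5 + 12.5·5 = 53; r = 55 − 53 = 2
x=6: ŷ = -9.5 + 12.5·6 = 65.5; r = 63.5 − 65.5 = -2
x=7: ŷ = -9.5 + 12.5·7 = 78; r = 79 − 78 = 1
SSE = 1 + 1 + 16 + 1 + 4 + 4 + 1 = 28

SSE = 28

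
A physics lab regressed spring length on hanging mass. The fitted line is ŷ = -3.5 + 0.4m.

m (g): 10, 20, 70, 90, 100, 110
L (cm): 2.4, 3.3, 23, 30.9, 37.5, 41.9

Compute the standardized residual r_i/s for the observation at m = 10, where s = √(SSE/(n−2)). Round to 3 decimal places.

m=10: ŷ = -3.5 + 0.4·10 = 0.5; r = 2.4 − 0.5 = 1.9
m=20: ŷ = -3.5 + 0.4·20 = 4.5; r = 3.3 − 4.5 = -1.2
m=70: ŷ = -3.5 + 0.4·70 = 24.5; r = 23 − 24.5 = -1.5
m=90: ŷ = -3.5 + 0.4·90 = 32.5; r = 30.9 − 32.5 = -1.6
m=100: ŷ = -3.5 + 0.4·100 = 36.5; r = 37.5 − 36.5 = 1
m=110: ŷ = -3.5 + 0.4·110 = 40.5; r = 41.9 − 40.5 = 1.4
SSE = 3.61 + 1.44 + 2.25 + 2.56 + 1 + 1.96 = 12.82
s = √(12.82/4) = 1.79025
r/s = 1.9 / 1.79025 = 1.061

1.061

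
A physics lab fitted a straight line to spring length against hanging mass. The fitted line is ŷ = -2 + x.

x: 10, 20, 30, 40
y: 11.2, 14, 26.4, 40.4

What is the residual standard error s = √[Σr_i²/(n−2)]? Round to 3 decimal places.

s = 4.157

x=10: ŷ = -2 + 10 = 8; r = 11.2 − 8 = 3.2
x=20: ŷ = -2 + 20 = 18; r = 14 − 18 = -4
x=30: ŷ = -2 + 30 = 28; r = 26.4 − 28 = -1.6
x=40: ŷ = -2 + 40 = 38; r = 40.4 − 38 = 2.4
SSE = 10.24 + 16 + 2.56 + 5.76 = 34.56
s = √(34.56/2) = √17.28 ≈ 4.157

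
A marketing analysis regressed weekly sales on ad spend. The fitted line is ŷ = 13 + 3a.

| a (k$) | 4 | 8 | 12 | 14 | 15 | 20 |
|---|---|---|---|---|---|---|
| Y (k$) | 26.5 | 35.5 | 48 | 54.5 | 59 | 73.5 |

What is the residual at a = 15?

ŷ = 13 + 3·15 = 58
e = 59 − 58 = 1

e = 1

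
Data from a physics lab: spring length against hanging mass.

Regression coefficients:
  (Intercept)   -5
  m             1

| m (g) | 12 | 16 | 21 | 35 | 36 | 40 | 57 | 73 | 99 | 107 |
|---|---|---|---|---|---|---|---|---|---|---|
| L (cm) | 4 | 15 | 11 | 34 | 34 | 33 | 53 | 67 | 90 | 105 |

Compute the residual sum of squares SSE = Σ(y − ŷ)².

m=12: L̂ = -5 + 12 = 7; e = 4 − 7 = -3
m=16: L̂ = -5 + 16 = 11; e = 15 − 11 = 4
m=21: L̂ = -5 + 21 = 16; e = 11 − 16 = -5
m=35: L̂ = -5 + 35 = 30; e = 34 − 30 = 4
m=36: L̂ = -5 + 36 = 31; e = 34 − 31 = 3
m=40: L̂ = -5 + 40 = 35; e = 33 − 35 = -2
m=57: L̂ = -5 + 57 = 52; e = 53 − 52 = 1
m=73: L̂ = -5 + 73 = 68; e = 67 − 68 = -1
m=99: L̂ = -5 + 99 = 94; e = 90 − 94 = -4
m=107: L̂ = -5 + 107 = 102; e = 105 − 102 = 3
SSE = 9 + 16 + 25 + 16 + 9 + 4 + 1 + 1 + 16 + 9 = 106

SSE = 106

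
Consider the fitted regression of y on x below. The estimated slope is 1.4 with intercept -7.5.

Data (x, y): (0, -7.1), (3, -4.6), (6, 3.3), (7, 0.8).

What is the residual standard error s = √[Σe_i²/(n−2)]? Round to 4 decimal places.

s = 2.2204

x=0: ŷ = -7.5 + 1.4·0 = -7.5; e = -7.1 − (-7.5) = 0.4
x=3: ŷ = -7.5 + 1.4·3 = -3.3; e = -4.6 − (-3.3) = -1.3
x=6: ŷ = -7.5 + 1.4·6 = 0.9; e = 3.3 − 0.9 = 2.4
x=7: ŷ = -7.5 + 1.4·7 = 2.3; e = 0.8 − 2.3 = -1.5
SSE = 0.16 + 1.69 + 5.76 + 2.25 = 9.86
s = √(9.86/2) = √4.93 ≈ 2.2204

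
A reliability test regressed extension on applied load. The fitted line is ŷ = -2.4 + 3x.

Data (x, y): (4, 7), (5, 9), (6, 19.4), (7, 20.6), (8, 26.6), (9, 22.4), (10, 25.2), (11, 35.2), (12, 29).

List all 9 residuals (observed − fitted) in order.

x=4: ŷ = -2.4 + 3·4 = 9.6; r = 7 − 9.6 = -2.6
x=5: ŷ = -2.4 + 3·5 = 12.6; r = 9 − 12.6 = -3.6
x=6: ŷ = -2.4 + 3·6 = 15.6; r = 19.4 − 15.6 = 3.8
x=7: ŷ = -2.4 + 3·7 = 18.6; r = 20.6 − 18.6 = 2
x=8: ŷ = -2.4 + 3·8 = 21.6; r = 26.6 − 21.6 = 5
x=9: ŷ = -2.4 + 3·9 = 24.6; r = 22.4 − 24.6 = -2.2
x=10: ŷ = -2.4 + 3·10 = 27.6; r = 25.2 − 27.6 = -2.4
x=11: ŷ = -2.4 + 3·11 = 30.6; r = 35.2 − 30.6 = 4.6
x=12: ŷ = -2.4 + 3·12 = 33.6; r = 29 − 33.6 = -4.6

-2.6, -3.6, 3.8, 2, 5, -2.2, -2.4, 4.6, -4.6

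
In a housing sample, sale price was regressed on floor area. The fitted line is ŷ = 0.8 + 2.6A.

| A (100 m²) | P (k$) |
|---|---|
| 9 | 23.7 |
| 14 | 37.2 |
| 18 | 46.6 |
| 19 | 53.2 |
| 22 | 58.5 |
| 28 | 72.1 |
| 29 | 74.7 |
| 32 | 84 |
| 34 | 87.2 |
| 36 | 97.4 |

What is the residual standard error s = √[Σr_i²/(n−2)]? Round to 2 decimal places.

s = 1.87

A=9: ŷ = 0.8 + 2.6·9 = 24.2; r = 23.7 − 24.2 = -0.5
A=14: ŷ = 0.8 + 2.6·14 = 37.2; r = 37.2 − 37.2 = 0
A=18: ŷ = 0.8 + 2.6·18 = 47.6; r = 46.6 − 47.6 = -1
A=19: ŷ = 0.8 + 2.6·19 = 50.2; r = 53.2 − 50.2 = 3
A=22: ŷ = 0.8 + 2.6·22 = 58; r = 58.5 − 58 = 0.5
A=28: ŷ = 0.8 + 2.6·28 = 73.6; r = 72.1 − 73.6 = -1.5
A=29: ŷ = 0.8 + 2.6·29 = 76.2; r = 74.7 − 76.2 = -1.5
A=32: ŷ = 0.8 + 2.6·32 = 84; r = 84 − 84 = 0
A=34: ŷ = 0.8 + 2.6·34 = 89.2; r = 87.2 − 89.2 = -2
A=36: ŷ = 0.8 + 2.6·36 = 94.4; r = 97.4 − 94.4 = 3
SSE = 0.25 + 0 + 1 + 9 + 0.25 + 2.25 + 2.25 + 0 + 4 + 9 = 28
s = √(28/8) = √3.5 ≈ 1.87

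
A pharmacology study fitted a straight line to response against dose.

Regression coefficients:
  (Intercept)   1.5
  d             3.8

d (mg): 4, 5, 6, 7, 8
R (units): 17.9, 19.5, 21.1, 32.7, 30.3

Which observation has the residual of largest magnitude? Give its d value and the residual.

d = 7, e = 4.6

d=4: ŷ = 1.5 + 3.8·4 = 16.7; e = 17.9 − 16.7 = 1.2
d=5: ŷ = 1.5 + 3.8·5 = 20.5; e = 19.5 − 20.5 = -1
d=6: ŷ = 1.5 + 3.8·6 = 24.3; e = 21.1 − 24.3 = -3.2
d=7: ŷ = 1.5 + 3.8·7 = 28.1; e = 32.7 − 28.1 = 4.6
d=8: ŷ = 1.5 + 3.8·8 = 31.9; e = 30.3 − 31.9 = -1.6
Largest |e| is 4.6 at d = 7, residual 4.6.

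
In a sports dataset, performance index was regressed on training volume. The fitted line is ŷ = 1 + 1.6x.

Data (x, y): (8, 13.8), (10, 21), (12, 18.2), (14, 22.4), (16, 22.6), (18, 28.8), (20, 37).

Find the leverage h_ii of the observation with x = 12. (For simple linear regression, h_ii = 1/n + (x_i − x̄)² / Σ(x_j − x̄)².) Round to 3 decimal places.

x̄ = (8 + 10 + 12 + 14 + 16 + 18 + 20)/7 = 14
Σ(x − x̄)² = 36 + 16 + 4 + 0 + 4 + 16 + 36 = 112
h = 1/7 + (-2)²/112 = 0.142857 + 0.0357143 = 0.179

h = 0.179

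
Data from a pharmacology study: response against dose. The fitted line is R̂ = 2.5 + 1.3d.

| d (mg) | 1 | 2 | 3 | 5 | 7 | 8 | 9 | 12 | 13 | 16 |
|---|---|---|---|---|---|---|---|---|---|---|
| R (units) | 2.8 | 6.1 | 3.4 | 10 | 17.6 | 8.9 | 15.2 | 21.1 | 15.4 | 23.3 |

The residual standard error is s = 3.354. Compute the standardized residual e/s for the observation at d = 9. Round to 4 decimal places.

R̂ = 2.5 + 1.3·9 = 14.2
e = 15.2 − 14.2 = 1
e/s = 1 / 3.354 = 0.2982

0.2982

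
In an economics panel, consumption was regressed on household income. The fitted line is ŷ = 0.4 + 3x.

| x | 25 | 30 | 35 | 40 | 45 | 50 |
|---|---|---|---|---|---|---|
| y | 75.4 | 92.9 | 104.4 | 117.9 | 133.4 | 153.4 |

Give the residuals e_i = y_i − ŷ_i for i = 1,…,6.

0, 2.5, -1, -2.5, -2, 3

x=25: ŷ = 0.4 + 3·25 = 75.4; e = 75.4 − 75.4 = 0
x=30: ŷ = 0.4 + 3·30 = 90.4; e = 92.9 − 90.4 = 2.5
x=35: ŷ = 0.4 + 3·35 = 105.4; e = 104.4 − 105.4 = -1
x=40: ŷ = 0.4 + 3·40 = 120.4; e = 117.9 − 120.4 = -2.5
x=45: ŷ = 0.4 + 3·45 = 135.4; e = 133.4 − 135.4 = -2
x=50: ŷ = 0.4 + 3·50 = 150.4; e = 153.4 − 150.4 = 3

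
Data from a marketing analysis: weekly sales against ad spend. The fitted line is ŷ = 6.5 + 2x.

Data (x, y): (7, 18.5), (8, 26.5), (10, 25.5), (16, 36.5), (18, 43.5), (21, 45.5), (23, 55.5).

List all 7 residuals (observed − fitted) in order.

-2, 4, -1, -2, 1, -3, 3

x=7: ŷ = 6.5 + 2·7 = 20.5; e = 18.5 − 20.5 = -2
x=8: ŷ = 6.5 + 2·8 = 22.5; e = 26.5 − 22.5 = 4
x=10: ŷ = 6.5 + 2·10 = 26.5; e = 25.5 − 26.5 = -1
x=16: ŷ = 6.5 + 2·16 = 38.5; e = 36.5 − 38.5 = -2
x=18: ŷ = 6.5 + 2·18 = 42.5; e = 43.5 − 42.5 = 1
x=21: ŷ = 6.5 + 2·21 = 48.5; e = 45.5 − 48.5 = -3
x=23: ŷ = 6.5 + 2·23 = 52.5; e = 55.5 − 52.5 = 3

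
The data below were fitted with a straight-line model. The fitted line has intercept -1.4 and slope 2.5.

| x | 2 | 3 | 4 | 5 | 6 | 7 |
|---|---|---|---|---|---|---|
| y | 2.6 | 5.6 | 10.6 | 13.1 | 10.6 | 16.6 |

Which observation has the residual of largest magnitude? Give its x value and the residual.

x = 6, r = -3

x=2: ŷ = -1.4 + 2.5·2 = 3.6; r = 2.6 − 3.6 = -1
x=3: ŷ = -1.4 + 2.5·3 = 6.1; r = 5.6 − 6.1 = -0.5
x=4: ŷ = -1.4 + 2.5·4 = 8.6; r = 10.6 − 8.6 = 2
x=5: ŷ = -1.4 + 2.5·5 = 11.1; r = 13.1 − 11.1 = 2
x=6: ŷ = -1.4 + 2.5·6 = 13.6; r = 10.6 − 13.6 = -3
x=7: ŷ = -1.4 + 2.5·7 = 16.1; r = 16.6 − 16.1 = 0.5
Largest |r| is 3 at x = 6, residual -3.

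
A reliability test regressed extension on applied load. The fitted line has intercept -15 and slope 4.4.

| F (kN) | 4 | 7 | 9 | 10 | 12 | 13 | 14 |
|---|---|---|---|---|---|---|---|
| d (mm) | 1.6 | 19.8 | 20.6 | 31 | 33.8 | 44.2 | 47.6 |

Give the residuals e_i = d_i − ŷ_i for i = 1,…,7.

F=4: ŷ = -15 + 4.4·4 = 2.6; e = 1.6 − 2.6 = -1
F=7: ŷ = -15 + 4.4·7 = 15.8; e = 19.8 − 15.8 = 4
F=9: ŷ = -15 + 4.4·9 = 24.6; e = 20.6 − 24.6 = -4
F=10: ŷ = -15 + 4.4·10 = 29; e = 31 − 29 = 2
F=12: ŷ = -15 + 4.4·12 = 37.8; e = 33.8 − 37.8 = -4
F=13: ŷ = -15 + 4.4·13 = 42.2; e = 44.2 − 42.2 = 2
F=14: ŷ = -15 + 4.4·14 = 46.6; e = 47.6 − 46.6 = 1

-1, 4, -4, 2, -4, 2, 1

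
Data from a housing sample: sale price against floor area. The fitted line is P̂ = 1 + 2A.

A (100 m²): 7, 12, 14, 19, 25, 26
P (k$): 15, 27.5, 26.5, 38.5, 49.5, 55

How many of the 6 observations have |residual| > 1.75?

3

A=7: P̂ = 1 + 2·7 = 15; r = 15 − 15 = 0
A=12: P̂ = 1 + 2·12 = 25; r = 27.5 − 25 = 2.5
A=14: P̂ = 1 + 2·14 = 29; r = 26.5 − 29 = -2.5
A=19: P̂ = 1 + 2·19 = 39; r = 38.5 − 39 = -0.5
A=25: P̂ = 1 + 2·25 = 51; r = 49.5 − 51 = -1.5
A=26: P̂ = 1 + 2·26 = 53; r = 55 − 53 = 2
|r| > 1.75: A=12 (|r|=2.5), A=14 (|r|=2.5), A=26 (|r|=2) → 3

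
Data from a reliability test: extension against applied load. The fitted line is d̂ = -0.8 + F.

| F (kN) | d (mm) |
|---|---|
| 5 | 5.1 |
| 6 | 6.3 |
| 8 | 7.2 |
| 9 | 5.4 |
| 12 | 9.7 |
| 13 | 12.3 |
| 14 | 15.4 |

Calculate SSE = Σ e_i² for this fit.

F=5: d̂ = -0.8 + 5 = 4.2; e = 5.1 − 4.2 = 0.9
F=6: d̂ = -0.8 + 6 = 5.2; e = 6.3 − 5.2 = 1.1
F=8: d̂ = -0.8 + 8 = 7.2; e = 7.2 − 7.2 = 0
F=9: d̂ = -0.8 + 9 = 8.2; e = 5.4 − 8.2 = -2.8
F=12: d̂ = -0.8 + 12 = 11.2; e = 9.7 − 11.2 = -1.5
F=13: d̂ = -0.8 + 13 = 12.2; e = 12.3 − 12.2 = 0.1
F=14: d̂ = -0.8 + 14 = 13.2; e = 15.4 − 13.2 = 2.2
SSE = 0.81 + 1.21 + 0 + 7.84 + 2.25 + 0.01 + 4.84 = 16.96

SSE = 16.96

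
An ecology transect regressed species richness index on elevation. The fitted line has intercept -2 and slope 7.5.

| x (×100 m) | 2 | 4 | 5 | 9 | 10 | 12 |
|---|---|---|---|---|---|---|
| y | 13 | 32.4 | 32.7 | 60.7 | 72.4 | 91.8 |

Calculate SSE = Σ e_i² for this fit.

SSE = 65.04

x=2: ŷ = -2 + 7.5·2 = 13; e = 13 − 13 = 0
x=4: ŷ = -2 + 7.5·4 = 28; e = 32.4 − 28 = 4.4
x=5: ŷ = -2 + 7.5·5 = 35.5; e = 32.7 − 35.5 = -2.8
x=9: ŷ = -2 + 7.5·9 = 65.5; e = 60.7 − 65.5 = -4.8
x=10: ŷ = -2 + 7.5·10 = 73; e = 72.4 − 73 = -0.6
x=12: ŷ = -2 + 7.5·12 = 88; e = 91.8 − 88 = 3.8
SSE = 0 + 19.36 + 7.84 + 23.04 + 0.36 + 14.44 = 65.04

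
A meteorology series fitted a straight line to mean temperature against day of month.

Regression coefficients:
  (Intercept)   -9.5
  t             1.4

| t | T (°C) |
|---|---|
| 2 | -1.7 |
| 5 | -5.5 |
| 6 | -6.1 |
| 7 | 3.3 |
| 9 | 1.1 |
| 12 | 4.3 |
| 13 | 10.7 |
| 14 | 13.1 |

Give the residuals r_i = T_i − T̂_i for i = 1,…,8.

5, -3, -5, 3, -2, -3, 2, 3

t=2: T̂ = -9.5 + 1.4·2 = -6.7; r = -1.7 − (-6.7) = 5
t=5: T̂ = -9.5 + 1.4·5 = -2.5; r = -5.5 − (-2.5) = -3
t=6: T̂ = -9.5 + 1.4·6 = -1.1; r = -6.1 − (-1.1) = -5
t=7: T̂ = -9.5 + 1.4·7 = 0.3; r = 3.3 − 0.3 = 3
t=9: T̂ = -9.5 + 1.4·9 = 3.1; r = 1.1 − 3.1 = -2
t=12: T̂ = -9.5 + 1.4·12 = 7.3; r = 4.3 − 7.3 = -3
t=13: T̂ = -9.5 + 1.4·13 = 8.7; r = 10.7 − 8.7 = 2
t=14: T̂ = -9.5 + 1.4·14 = 10.1; r = 13.1 − 10.1 = 3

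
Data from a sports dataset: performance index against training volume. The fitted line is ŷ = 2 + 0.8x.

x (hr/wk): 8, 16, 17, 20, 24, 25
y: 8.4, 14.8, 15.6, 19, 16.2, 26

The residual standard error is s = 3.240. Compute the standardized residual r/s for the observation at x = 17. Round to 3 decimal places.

0.000

ŷ = 2 + 0.8·17 = 15.6
r = 15.6 − 15.6 = 0
r/s = 0 / 3.240 = 0.000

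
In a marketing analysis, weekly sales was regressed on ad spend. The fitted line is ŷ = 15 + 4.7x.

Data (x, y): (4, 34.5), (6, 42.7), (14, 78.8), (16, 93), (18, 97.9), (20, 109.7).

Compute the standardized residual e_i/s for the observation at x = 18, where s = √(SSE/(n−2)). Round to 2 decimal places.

x=4: ŷ = 15 + 4.7·4 = 33.8; e = 34.5 − 33.8 = 0.7
x=6: ŷ = 15 + 4.7·6 = 43.2; e = 42.7 − 43.2 = -0.5
x=14: ŷ = 15 + 4.7·14 = 80.8; e = 78.8 − 80.8 = -2
x=16: ŷ = 15 + 4.7·16 = 90.2; e = 93 − 90.2 = 2.8
x=18: ŷ = 15 + 4.7·18 = 99.6; e = 97.9 − 99.6 = -1.7
x=20: ŷ = 15 + 4.7·20 = 109; e = 109.7 − 109 = 0.7
SSE = 0.49 + 0.25 + 4 + 7.84 + 2.89 + 0.49 = 15.96
s = √(15.96/4) = 1.9975
e/s = -1.7 / 1.9975 = -0.85

-0.85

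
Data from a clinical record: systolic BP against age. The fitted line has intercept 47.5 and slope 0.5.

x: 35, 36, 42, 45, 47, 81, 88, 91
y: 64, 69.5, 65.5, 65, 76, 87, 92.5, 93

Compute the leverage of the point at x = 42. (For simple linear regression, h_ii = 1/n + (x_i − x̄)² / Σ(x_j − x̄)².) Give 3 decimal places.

x̄ = (35 + 36 + 42 + 45 + 47 + 81 + 88 + 91)/8 = 58.125
Σ(x − x̄)² = 534.766 + 489.516 + 260.016 + 172.266 + 123.766 + 523.266 + 892.516 + 1080.77 = 4076.88
h = 1/8 + (-16.125)²/4076.88 = 0.125 + 0.0637782 = 0.189

h = 0.189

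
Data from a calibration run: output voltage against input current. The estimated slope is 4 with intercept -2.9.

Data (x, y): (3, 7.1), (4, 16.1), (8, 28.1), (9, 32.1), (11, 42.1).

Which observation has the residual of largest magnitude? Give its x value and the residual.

x=3: ŷ = -2.9 + 4·3 = 9.1; r = 7.1 − 9.1 = -2
x=4: ŷ = -2.9 + 4·4 = 13.1; r = 16.1 − 13.1 = 3
x=8: ŷ = -2.9 + 4·8 = 29.1; r = 28.1 − 29.1 = -1
x=9: ŷ = -2.9 + 4·9 = 33.1; r = 32.1 − 33.1 = -1
x=11: ŷ = -2.9 + 4·11 = 41.1; r = 42.1 − 41.1 = 1
Largest |r| is 3 at x = 4, residual 3.

x = 4, r = 3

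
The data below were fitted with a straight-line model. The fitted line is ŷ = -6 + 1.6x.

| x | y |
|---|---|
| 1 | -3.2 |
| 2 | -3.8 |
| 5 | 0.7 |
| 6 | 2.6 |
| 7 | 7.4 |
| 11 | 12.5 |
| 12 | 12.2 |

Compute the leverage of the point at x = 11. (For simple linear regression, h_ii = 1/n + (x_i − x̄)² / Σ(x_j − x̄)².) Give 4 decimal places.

h = 0.3577

x̄ = (1 + 2 + 5 + 6 + 7 + 11 + 12)/7 = 6.28571
Σ(x − x̄)² = 27.9388 + 18.3673 + 1.65306 + 0.0816327 + 0.510204 + 22.2245 + 32.6531 = 103.429
h = 1/7 + (4.71429)²/103.429 = 0.142857 + 0.214878 = 0.3577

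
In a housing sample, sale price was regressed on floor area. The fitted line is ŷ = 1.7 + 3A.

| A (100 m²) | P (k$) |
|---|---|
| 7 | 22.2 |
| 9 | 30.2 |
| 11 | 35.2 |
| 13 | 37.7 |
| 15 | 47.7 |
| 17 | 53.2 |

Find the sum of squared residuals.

A=7: ŷ = 1.7 + 3·7 = 22.7; e = 22.2 − 22.7 = -0.5
A=9: ŷ = 1.7 + 3·9 = 28.7; e = 30.2 − 28.7 = 1.5
A=11: ŷ = 1.7 + 3·11 = 34.7; e = 35.2 − 34.7 = 0.5
A=13: ŷ = 1.7 + 3·13 = 40.7; e = 37.7 − 40.7 = -3
A=15: ŷ = 1.7 + 3·15 = 46.7; e = 47.7 − 46.7 = 1
A=17: ŷ = 1.7 + 3·17 = 52.7; e = 53.2 − 52.7 = 0.5
SSE = 0.25 + 2.25 + 0.25 + 9 + 1 + 0.25 = 13

SSE = 13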